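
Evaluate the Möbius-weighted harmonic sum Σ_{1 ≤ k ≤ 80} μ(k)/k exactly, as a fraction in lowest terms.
Σ μ(k)/k = -5419230422019661121772083237/214509651156044860526605636942

Values of μ(k) for 1 ≤ k ≤ 80: μ(1) = 1, μ(2) = -1, μ(3) = -1, μ(5) = -1, μ(6) = 1, μ(7) = -1, μ(10) = 1, μ(11) = -1, μ(13) = -1, μ(14) = 1, μ(15) = 1, μ(17) = -1, μ(19) = -1, μ(21) = 1, μ(22) = 1, μ(23) = -1, μ(26) = 1, μ(29) = -1, μ(30) = -1, μ(31) = -1, μ(33) = 1, μ(34) = 1, μ(35) = 1, μ(37) = -1, μ(38) = 1, μ(39) = 1, μ(41) = -1, μ(42) = -1, μ(43) = -1, μ(46) = 1, μ(47) = -1, μ(51) = 1, μ(53) = -1, μ(55) = 1, μ(57) = 1, μ(58) = 1, μ(59) = -1, μ(61) = -1, μ(62) = 1, μ(65) = 1, μ(66) = -1, μ(67) = -1, μ(69) = 1, μ(70) = -1, μ(71) = -1, μ(73) = -1, μ(74) = 1, μ(77) = 1, μ(78) = -1, μ(79) = -1, with μ = 0 on non-squarefree integers. Summing μ(k)/k for k where μ(k) ≠ 0 gives -5419230422019661121772083237/214509651156044860526605636942 ≈ -0.0253. (PNT ⟺ this sum → 0 as n → ∞.)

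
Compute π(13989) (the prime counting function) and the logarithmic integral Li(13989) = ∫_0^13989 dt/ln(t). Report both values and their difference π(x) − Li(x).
π(13989) = 1650;  Li(13989) ≈ 1671.11;  π(x) − Li(x) ≈ -21.11.

Direct count of primes ≤ 13989 gives π(13989) = 1650. Numerical evaluation of the logarithmic integral gives Li(13989) ≈ 1671.11. The difference π(x) − Li(x) ≈ -21.11 is typically negative for small/moderate x (Li(x) overestimates), though Littlewood's theorem shows this sign changes infinitely often.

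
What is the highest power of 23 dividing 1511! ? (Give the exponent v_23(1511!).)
v_23(1511!) = 67

Legendre's formula: v_p(n!) = Σ_{k ≥ 1} ⌊n / p^k⌋. For p = 23, n = 1511, the terms are:
  ⌊1511/23^1⌋ = ⌊1511/23⌋ = 65
  ⌊1511/23^2⌋ = ⌊1511/529⌋ = 2
(the next term ⌊1511/23^3⌋ = 0, terminating the sum). Summing: v_23(1511!) = 65 + 2 = 67.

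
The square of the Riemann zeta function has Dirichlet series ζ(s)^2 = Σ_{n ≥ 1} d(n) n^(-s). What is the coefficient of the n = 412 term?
d(412) = 6

ζ(s)^2 = (Σ 1/m^s)(Σ 1/k^s). The coefficient of 1/n^s in the product is the number of ordered pairs (m, k) with mk = n, which equals d(n). For n = 412, divisors are [1, 2, 4, 103, 206, 412], so d(412) = 6.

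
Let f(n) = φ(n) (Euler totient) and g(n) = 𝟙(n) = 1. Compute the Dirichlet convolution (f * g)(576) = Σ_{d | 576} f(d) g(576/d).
(φ * 𝟙)(576) = 576

Divisors of 576: [1, 2, 3, 4, 6, 8, 9, 12, 16, 18, 24, 32, 36, 48, 64, 72, 96, 144, 192, 288, 576]. For each d | 576:
  d = 1: φ(1) · 𝟙(576/1) = 1 · 1 = 1
  d = 2: φ(2) · 𝟙(576/2) = 1 · 1 = 1
  d = 3: φ(3) · 𝟙(576/3) = 2 · 1 = 2
  d = 4: φ(4) · 𝟙(576/4) = 2 · 1 = 2
  d = 6: φ(6) · 𝟙(576/6) = 2 · 1 = 2
  d = 8: φ(8) · 𝟙(576/8) = 4 · 1 = 4
  d = 9: φ(9) · 𝟙(576/9) = 6 · 1 = 6
  d = 12: φ(12) · 𝟙(576/12) = 4 · 1 = 4
  d = 16: φ(16) · 𝟙(576/16) = 8 · 1 = 8
  d = 18: φ(18) · 𝟙(576/18) = 6 · 1 = 6
  d = 24: φ(24) · 𝟙(576/24) = 8 · 1 = 8
  d = 32: φ(32) · 𝟙(576/32) = 16 · 1 = 16
  d = 36: φ(36) · 𝟙(576/36) = 12 · 1 = 12
  d = 48: φ(48) · 𝟙(576/48) = 16 · 1 = 16
  d = 64: φ(64) · 𝟙(576/64) = 32 · 1 = 32
  d = 72: φ(72) · 𝟙(576/72) = 24 · 1 = 24
  d = 96: φ(96) · 𝟙(576/96) = 32 · 1 = 32
  d = 144: φ(144) · 𝟙(576/144) = 48 · 1 = 48
  d = 192: φ(192) · 𝟙(576/192) = 64 · 1 = 64
  d = 288: φ(288) · 𝟙(576/288) = 96 · 1 = 96
  d = 576: φ(576) · 𝟙(576/576) = 192 · 1 = 192
Summing: (φ * 𝟙)(576) = 1 + 1 + 2 + 2 + 2 + 4 + 6 + 4 + 8 + 6 + 8 + 16 + 12 + 16 + 32 + 24 + 32 + 48 + 64 + 96 + 192 = 576.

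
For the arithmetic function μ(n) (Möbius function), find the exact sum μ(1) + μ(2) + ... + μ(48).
Σ_{n ≤ 48} μ(n) = -3

Compute μ(n) for each 1 ≤ n ≤ 48: μ(1) = 1, μ(2) = -1, μ(3) = -1, μ(4) = 0, μ(5) = -1, μ(6) = 1, μ(7) = -1, μ(8) = 0, μ(9) = 0, μ(10) = 1, μ(11) = -1, μ(12) = 0, μ(13) = -1, μ(14) = 1, μ(15) = 1, μ(16) = 0, μ(17) = -1, μ(18) = 0, μ(19) = -1, μ(20) = 0, μ(21) = 1, μ(22) = 1, μ(23) = -1, μ(24) = 0, μ(25) = 0, μ(26) = 1, μ(27) = 0, μ(28) = 0, μ(29) = -1, μ(30) = -1, μ(31) = -1, μ(32) = 0, μ(33) = 1, μ(34) = 1, μ(35) = 1, μ(36) = 0, μ(37) = -1, μ(38) = 1, μ(39) = 1, μ(40) = 0, μ(41) = -1, μ(42) = -1, μ(43) = -1, μ(44) = 0, μ(45) = 0, μ(46) = 1, μ(47) = -1, μ(48) = 0. Summing all 48 values: -3. (Mertens function M(x) = Σ_{n ≤ x} μ(n); on average M(x) should be small (PNT ⟺ M(x) = o(x)).)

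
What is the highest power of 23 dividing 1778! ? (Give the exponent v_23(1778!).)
v_23(1778!) = 80

Legendre's formula: v_p(n!) = Σ_{k ≥ 1} ⌊n / p^k⌋. For p = 23, n = 1778, the terms are:
  ⌊1778/23^1⌋ = ⌊1778/23⌋ = 77
  ⌊1778/23^2⌋ = ⌊1778/529⌋ = 3
(the next term ⌊1778/23^3⌋ = 0, terminating the sum). Summing: v_23(1778!) = 77 + 3 = 80.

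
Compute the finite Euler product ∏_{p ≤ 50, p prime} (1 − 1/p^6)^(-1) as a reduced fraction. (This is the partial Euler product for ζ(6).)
∏ = 739922824862544451640166694180680765476614483998462834502498139791315/727309058868145310276350820375862045292293308126790710400267935809536

The primes p ≤ 50 are [2, 3, 5, 7, 11, 13, 17, 19, 23, 29, 31, 37, 41, 43, 47]. For each prime, (1 − 1/p^6)^(-1) = p^6 / (p^6 − 1). The product is (1 − 1/2^6)^(-1), (1 − 1/3^6)^(-1), (1 − 1/5^6)^(-1), (1 − 1/7^6)^(-1), (1 − 1/11^6)^(-1), (1 − 1/13^6)^(-1), (1 − 1/17^6)^(-1), (1 − 1/19^6)^(-1), (1 − 1/23^6)^(-1), (1 − 1/29^6)^(-1), (1 − 1/31^6)^(-1), (1 − 1/37^6)^(-1), (1 − 1/41^6)^(-1), (1 − 1/43^6)^(-1), (1 − 1/47^6)^(-1) = ∏ p^6 / (p^6 − 1) = 739922824862544451640166694180680765476614483998462834502498139791315/727309058868145310276350820375862045292293308126790710400267935809536.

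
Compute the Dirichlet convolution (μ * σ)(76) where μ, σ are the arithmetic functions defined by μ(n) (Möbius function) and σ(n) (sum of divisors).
(μ * σ)(76) = 76

Divisors of 76: [1, 2, 4, 19, 38, 76]. For each d | 76:
  d = 1: μ(1) · σ(76/1) = 1 · 140 = 140
  d = 2: μ(2) · σ(76/2) = -1 · 60 = -60
  d = 4: μ(4) · σ(76/4) = 0 · 20 = 0
  d = 19: μ(19) · σ(76/19) = -1 · 7 = -7
  d = 38: μ(38) · σ(76/38) = 1 · 3 = 3
  d = 76: μ(76) · σ(76/76) = 0 · 1 = 0
Summing: (μ * σ)(76) = 140 + -60 + 0 + -7 + 3 + 0 = 76.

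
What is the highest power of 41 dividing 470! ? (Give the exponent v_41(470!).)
v_41(470!) = 11

Legendre's formula: v_p(n!) = Σ_{k ≥ 1} ⌊n / p^k⌋. For p = 41, n = 470, the terms are:
  ⌊470/41^1⌋ = ⌊470/41⌋ = 11
(the next term ⌊470/41^2⌋ = 0, terminating the sum). Summing: v_41(470!) = 11 = 11.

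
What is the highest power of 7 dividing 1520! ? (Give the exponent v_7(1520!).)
v_7(1520!) = 252

Legendre's formula: v_p(n!) = Σ_{k ≥ 1} ⌊n / p^k⌋. For p = 7, n = 1520, the terms are:
  ⌊1520/7^1⌋ = ⌊1520/7⌋ = 217
  ⌊1520/7^2⌋ = ⌊1520/49⌋ = 31
  ⌊1520/7^3⌋ = ⌊1520/343⌋ = 4
(the next term ⌊1520/7^4⌋ = 0, terminating the sum). Summing: v_7(1520!) = 217 + 31 + 4 = 252.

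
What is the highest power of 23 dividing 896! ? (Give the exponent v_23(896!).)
v_23(896!) = 39

Legendre's formula: v_p(n!) = Σ_{k ≥ 1} ⌊n / p^k⌋. For p = 23, n = 896, the terms are:
  ⌊896/23^1⌋ = ⌊896/23⌋ = 38
  ⌊896/23^2⌋ = ⌊896/529⌋ = 1
(the next term ⌊896/23^3⌋ = 0, terminating the sum). Summing: v_23(896!) = 38 + 1 = 39.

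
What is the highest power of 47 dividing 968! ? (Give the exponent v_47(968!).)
v_47(968!) = 20

Legendre's formula: v_p(n!) = Σ_{k ≥ 1} ⌊n / p^k⌋. For p = 47, n = 968, the terms are:
  ⌊968/47^1⌋ = ⌊968/47⌋ = 20
(the next term ⌊968/47^2⌋ = 0, terminating the sum). Summing: v_47(968!) = 20 = 20.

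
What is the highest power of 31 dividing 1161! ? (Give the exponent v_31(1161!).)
v_31(1161!) = 38

Legendre's formula: v_p(n!) = Σ_{k ≥ 1} ⌊n / p^k⌋. For p = 31, n = 1161, the terms are:
  ⌊1161/31^1⌋ = ⌊1161/31⌋ = 37
  ⌊1161/31^2⌋ = ⌊1161/961⌋ = 1
(the next term ⌊1161/31^3⌋ = 0, terminating the sum). Summing: v_31(1161!) = 37 + 1 = 38.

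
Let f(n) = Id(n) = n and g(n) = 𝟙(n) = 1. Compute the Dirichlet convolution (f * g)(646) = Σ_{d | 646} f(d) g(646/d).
(Id * 𝟙)(646) = 1080

Divisors of 646: [1, 2, 17, 19, 34, 38, 323, 646]. For each d | 646:
  d = 1: Id(1) · 𝟙(646/1) = 1 · 1 = 1
  d = 2: Id(2) · 𝟙(646/2) = 2 · 1 = 2
  d = 17: Id(17) · 𝟙(646/17) = 17 · 1 = 17
  d = 19: Id(19) · 𝟙(646/19) = 19 · 1 = 19
  d = 34: Id(34) · 𝟙(646/34) = 34 · 1 = 34
  d = 38: Id(38) · 𝟙(646/38) = 38 · 1 = 38
  d = 323: Id(323) · 𝟙(646/323) = 323 · 1 = 323
  d = 646: Id(646) · 𝟙(646/646) = 646 · 1 = 646
Summing: (Id * 𝟙)(646) = 1 + 2 + 17 + 19 + 34 + 38 + 323 + 646 = 1080.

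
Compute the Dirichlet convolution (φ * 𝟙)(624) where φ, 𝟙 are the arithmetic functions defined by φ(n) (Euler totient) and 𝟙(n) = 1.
(φ * 𝟙)(624) = 624

Divisors of 624: [1, 2, 3, 4, 6, 8, 12, 13, 16, 24, 26, 39, 48, 52, 78, 104, 156, 208, 312, 624]. For each d | 624:
  d = 1: φ(1) · 𝟙(624/1) = 1 · 1 = 1
  d = 2: φ(2) · 𝟙(624/2) = 1 · 1 = 1
  d = 3: φ(3) · 𝟙(624/3) = 2 · 1 = 2
  d = 4: φ(4) · 𝟙(624/4) = 2 · 1 = 2
  d = 6: φ(6) · 𝟙(624/6) = 2 · 1 = 2
  d = 8: φ(8) · 𝟙(624/8) = 4 · 1 = 4
  d = 12: φ(12) · 𝟙(624/12) = 4 · 1 = 4
  d = 13: φ(13) · 𝟙(624/13) = 12 · 1 = 12
  d = 16: φ(16) · 𝟙(624/16) = 8 · 1 = 8
  d = 24: φ(24) · 𝟙(624/24) = 8 · 1 = 8
  d = 26: φ(26) · 𝟙(624/26) = 12 · 1 = 12
  d = 39: φ(39) · 𝟙(624/39) = 24 · 1 = 24
  d = 48: φ(48) · 𝟙(624/48) = 16 · 1 = 16
  d = 52: φ(52) · 𝟙(624/52) = 24 · 1 = 24
  d = 78: φ(78) · 𝟙(624/78) = 24 · 1 = 24
  d = 104: φ(104) · 𝟙(624/104) = 48 · 1 = 48
  d = 156: φ(156) · 𝟙(624/156) = 48 · 1 = 48
  d = 208: φ(208) · 𝟙(624/208) = 96 · 1 = 96
  d = 312: φ(312) · 𝟙(624/312) = 96 · 1 = 96
  d = 624: φ(624) · 𝟙(624/624) = 192 · 1 = 192
Summing: (φ * 𝟙)(624) = 1 + 1 + 2 + 2 + 2 + 4 + 4 + 12 + 8 + 8 + 12 + 24 + 16 + 24 + 24 + 48 + 48 + 96 + 96 + 192 = 624.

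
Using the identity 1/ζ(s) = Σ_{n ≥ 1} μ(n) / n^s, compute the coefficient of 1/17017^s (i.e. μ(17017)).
μ(17017) = 1

Factor n = 17017 = 7 · 11 · 13 · 17. μ(n) = 0 if any exponent ≥ 2 (not squarefree); otherwise μ(n) = (−1)^{ω(n)} where ω(n) is the number of distinct prime factors. Applying: μ(17017) = 1.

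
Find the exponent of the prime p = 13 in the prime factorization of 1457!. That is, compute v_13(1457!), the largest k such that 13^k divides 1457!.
v_13(1457!) = 120

Legendre's formula: v_p(n!) = Σ_{k ≥ 1} ⌊n / p^k⌋. For p = 13, n = 1457, the terms are:
  ⌊1457/13^1⌋ = ⌊1457/13⌋ = 112
  ⌊1457/13^2⌋ = ⌊1457/169⌋ = 8
(the next term ⌊1457/13^3⌋ = 0, terminating the sum). Summing: v_13(1457!) = 112 + 8 = 120.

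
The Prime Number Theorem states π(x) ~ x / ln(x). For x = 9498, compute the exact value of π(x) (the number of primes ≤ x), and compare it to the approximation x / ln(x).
π(9498) = 1177;  x/ln(x) ≈ 1037.03;  relative error ≈ 11.89%.

Directly count primes up to 9498: π(9498) = 1177. The PNT approximation gives 9498/ln(9498) ≈ 9498/9.15884 ≈ 1037.03. Relative error (π(x) − x/ln(x)) / π(x) ≈ 11.89%; the approximation is known to undercount slightly (Li(x) is a better estimate).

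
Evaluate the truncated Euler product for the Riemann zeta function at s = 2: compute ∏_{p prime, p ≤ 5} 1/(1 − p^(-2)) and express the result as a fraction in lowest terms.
∏ = 25/16

The primes p ≤ 5 are [2, 3, 5]. For each prime, (1 − 1/p^2)^(-1) = p^2 / (p^2 − 1). The product is (1 − 1/2^2)^(-1), (1 − 1/3^2)^(-1), (1 − 1/5^2)^(-1) = ∏ p^2 / (p^2 − 1) = 25/16.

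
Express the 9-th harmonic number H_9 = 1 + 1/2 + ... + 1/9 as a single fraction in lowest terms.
H_9 = 7129/2520

Direct summation: H_9 = 1 + 1/2 + ... + 1/9. The least common denominator is lcm(1, ..., 9) = 2520; over this denominator the numerator is 2520 + 1260 + 840 + 630 + 504 + 420 + 360 + 315 + 280 = 7129, so H_9 = 7129/2520 (already in lowest terms) ≈ 2.82897. (The PNT-adjacent estimate ln(9) + γ ≈ 2.77444 matches within O(1/n).)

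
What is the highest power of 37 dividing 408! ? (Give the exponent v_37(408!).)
v_37(408!) = 11

Legendre's formula: v_p(n!) = Σ_{k ≥ 1} ⌊n / p^k⌋. For p = 37, n = 408, the terms are:
  ⌊408/37^1⌋ = ⌊408/37⌋ = 11
(the next term ⌊408/37^2⌋ = 0, terminating the sum). Summing: v_37(408!) = 11 = 11.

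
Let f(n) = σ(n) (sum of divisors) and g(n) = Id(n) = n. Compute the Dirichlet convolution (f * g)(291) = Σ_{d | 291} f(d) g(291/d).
(σ * Id)(291) = 1365

Divisors of 291: [1, 3, 97, 291]. For each d | 291:
  d = 1: σ(1) · Id(291/1) = 1 · 291 = 291
  d = 3: σ(3) · Id(291/3) = 4 · 97 = 388
  d = 97: σ(97) · Id(291/97) = 98 · 3 = 294
  d = 291: σ(291) · Id(291/291) = 392 · 1 = 392
Summing: (σ * Id)(291) = 291 + 388 + 294 + 392 = 1365.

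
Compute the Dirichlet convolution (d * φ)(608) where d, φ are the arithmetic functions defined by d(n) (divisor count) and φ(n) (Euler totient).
(d * φ)(608) = 1260

Divisors of 608: [1, 2, 4, 8, 16, 19, 32, 38, 76, 152, 304, 608]. For each d | 608:
  d = 1: d(1) · φ(608/1) = 1 · 288 = 288
  d = 2: d(2) · φ(608/2) = 2 · 144 = 288
  d = 4: d(4) · φ(608/4) = 3 · 72 = 216
  d = 8: d(8) · φ(608/8) = 4 · 36 = 144
  d = 16: d(16) · φ(608/16) = 5 · 18 = 90
  d = 19: d(19) · φ(608/19) = 2 · 16 = 32
  d = 32: d(32) · φ(608/32) = 6 · 18 = 108
  d = 38: d(38) · φ(608/38) = 4 · 8 = 32
  d = 76: d(76) · φ(608/76) = 6 · 4 = 24
  d = 152: d(152) · φ(608/152) = 8 · 2 = 16
  d = 304: d(304) · φ(608/304) = 10 · 1 = 10
  d = 608: d(608) · φ(608/608) = 12 · 1 = 12
Summing: (d * φ)(608) = 288 + 288 + 216 + 144 + 90 + 32 + 108 + 32 + 24 + 16 + 10 + 12 = 1260.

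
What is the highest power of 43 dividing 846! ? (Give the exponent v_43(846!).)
v_43(846!) = 19

Legendre's formula: v_p(n!) = Σ_{k ≥ 1} ⌊n / p^k⌋. For p = 43, n = 846, the terms are:
  ⌊846/43^1⌋ = ⌊846/43⌋ = 19
(the next term ⌊846/43^2⌋ = 0, terminating the sum). Summing: v_43(846!) = 19 = 19.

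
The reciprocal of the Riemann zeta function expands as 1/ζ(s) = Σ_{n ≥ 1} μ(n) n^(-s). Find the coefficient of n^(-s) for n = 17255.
μ(17255) = 1

Factor n = 17255 = 5 · 7 · 17 · 29. μ(n) = 0 if any exponent ≥ 2 (not squarefree); otherwise μ(n) = (−1)^{ω(n)} where ω(n) is the number of distinct prime factors. Applying: μ(17255) = 1.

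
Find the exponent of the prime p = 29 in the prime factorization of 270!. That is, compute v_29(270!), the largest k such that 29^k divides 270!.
v_29(270!) = 9

Legendre's formula: v_p(n!) = Σ_{k ≥ 1} ⌊n / p^k⌋. For p = 29, n = 270, the terms are:
  ⌊270/29^1⌋ = ⌊270/29⌋ = 9
(the next term ⌊270/29^2⌋ = 0, terminating the sum). Summing: v_29(270!) = 9 = 9.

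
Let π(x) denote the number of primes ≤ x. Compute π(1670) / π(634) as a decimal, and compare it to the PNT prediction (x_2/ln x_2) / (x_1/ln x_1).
π(1670)/π(634) = 263/115 ≈ 2.2870;  PNT prediction ≈ 2.2903.

π(634) = 115 and π(1670) = 263, so π(1670)/π(634) ≈ 2.2870. The PNT-predicted ratio is (1670/ln(1670)) / (634/ln(634)) ≈ 2.2903. The two agree to within a few percent, as expected.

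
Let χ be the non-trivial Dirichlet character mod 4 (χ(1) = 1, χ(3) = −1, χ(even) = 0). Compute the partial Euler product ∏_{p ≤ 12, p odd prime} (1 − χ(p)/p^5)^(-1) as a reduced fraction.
∏ = 5662435865625/5684292116992

The odd primes p ≤ 12 are [3, 5, 7, 11]. For each, χ(p) = 1 if p ≡ 1 mod 4, χ(p) = −1 if p ≡ 3 mod 4. Taking (1 − χ(p)/p^5)^(-1) = p^5/(p^5 − χ(p)): (1 − (-1)/3^5)^(-1) · (1 − (1)/5^5)^(-1) · (1 − (-1)/7^5)^(-1) · (1 − (-1)/11^5)^(-1) = 5662435865625/5684292116992.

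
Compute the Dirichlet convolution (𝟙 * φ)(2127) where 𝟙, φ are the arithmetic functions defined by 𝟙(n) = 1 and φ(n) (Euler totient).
(𝟙 * φ)(2127) = 2127

Divisors of 2127: [1, 3, 709, 2127]. For each d | 2127:
  d = 1: 𝟙(1) · φ(2127/1) = 1 · 1416 = 1416
  d = 3: 𝟙(3) · φ(2127/3) = 1 · 708 = 708
  d = 709: 𝟙(709) · φ(2127/709) = 1 · 2 = 2
  d = 2127: 𝟙(2127) · φ(2127/2127) = 1 · 1 = 1
Summing: (𝟙 * φ)(2127) = 1416 + 708 + 2 + 1 = 2127.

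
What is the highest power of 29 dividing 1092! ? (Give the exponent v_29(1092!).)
v_29(1092!) = 38

Legendre's formula: v_p(n!) = Σ_{k ≥ 1} ⌊n / p^k⌋. For p = 29, n = 1092, the terms are:
  ⌊1092/29^1⌋ = ⌊1092/29⌋ = 37
  ⌊1092/29^2⌋ = ⌊1092/841⌋ = 1
(the next term ⌊1092/29^3⌋ = 0, terminating the sum). Summing: v_29(1092!) = 37 + 1 = 38.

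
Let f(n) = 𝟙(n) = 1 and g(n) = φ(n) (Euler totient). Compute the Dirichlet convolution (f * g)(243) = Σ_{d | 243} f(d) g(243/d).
(𝟙 * φ)(243) = 243

Divisors of 243: [1, 3, 9, 27, 81, 243]. For each d | 243:
  d = 1: 𝟙(1) · φ(243/1) = 1 · 162 = 162
  d = 3: 𝟙(3) · φ(243/3) = 1 · 54 = 54
  d = 9: 𝟙(9) · φ(243/9) = 1 · 18 = 18
  d = 27: 𝟙(27) · φ(243/27) = 1 · 6 = 6
  d = 81: 𝟙(81) · φ(243/81) = 1 · 2 = 2
  d = 243: 𝟙(243) · φ(243/243) = 1 · 1 = 1
Summing: (𝟙 * φ)(243) = 162 + 54 + 18 + 6 + 2 + 1 = 243.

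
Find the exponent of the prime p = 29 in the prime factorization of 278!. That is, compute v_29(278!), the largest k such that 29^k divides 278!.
v_29(278!) = 9

Legendre's formula: v_p(n!) = Σ_{k ≥ 1} ⌊n / p^k⌋. For p = 29, n = 278, the terms are:
  ⌊278/29^1⌋ = ⌊278/29⌋ = 9
(the next term ⌊278/29^2⌋ = 0, terminating the sum). Summing: v_29(278!) = 9 = 9.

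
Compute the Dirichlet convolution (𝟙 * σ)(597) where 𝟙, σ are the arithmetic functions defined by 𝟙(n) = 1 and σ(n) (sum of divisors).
(𝟙 * σ)(597) = 1005

Divisors of 597: [1, 3, 199, 597]. For each d | 597:
  d = 1: 𝟙(1) · σ(597/1) = 1 · 800 = 800
  d = 3: 𝟙(3) · σ(597/3) = 1 · 200 = 200
  d = 199: 𝟙(199) · σ(597/199) = 1 · 4 = 4
  d = 597: 𝟙(597) · σ(597/597) = 1 · 1 = 1
Summing: (𝟙 * σ)(597) = 800 + 200 + 4 + 1 = 1005.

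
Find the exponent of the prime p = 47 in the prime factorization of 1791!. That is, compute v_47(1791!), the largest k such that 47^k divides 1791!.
v_47(1791!) = 38

Legendre's formula: v_p(n!) = Σ_{k ≥ 1} ⌊n / p^k⌋. For p = 47, n = 1791, the terms are:
  ⌊1791/47^1⌋ = ⌊1791/47⌋ = 38
(the next term ⌊1791/47^2⌋ = 0, terminating the sum). Summing: v_47(1791!) = 38 = 38.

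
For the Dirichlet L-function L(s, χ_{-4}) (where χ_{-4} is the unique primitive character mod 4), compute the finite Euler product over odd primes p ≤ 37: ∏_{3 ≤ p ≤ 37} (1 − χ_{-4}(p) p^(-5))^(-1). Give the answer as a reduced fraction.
∏ = 36434162976122653852428171915209665920933190877591375/36574689167094305070442169349729960875390257302863872

The odd primes p ≤ 37 are [3, 5, 7, 11, 13, 17, 19, 23, 29, 31, 37]. For each, χ(p) = 1 if p ≡ 1 mod 4, χ(p) = −1 if p ≡ 3 mod 4. Taking (1 − χ(p)/p^5)^(-1) = p^5/(p^5 − χ(p)): (1 − (-1)/3^5)^(-1) · (1 − (1)/5^5)^(-1) · (1 − (-1)/7^5)^(-1) · (1 − (-1)/11^5)^(-1) · (1 − (1)/13^5)^(-1) · (1 − (1)/17^5)^(-1) · (1 − (-1)/19^5)^(-1) · (1 − (-1)/23^5)^(-1) · (1 − (1)/29^5)^(-1) · (1 − (-1)/31^5)^(-1) · (1 − (1)/37^5)^(-1) = 36434162976122653852428171915209665920933190877591375/36574689167094305070442169349729960875390257302863872.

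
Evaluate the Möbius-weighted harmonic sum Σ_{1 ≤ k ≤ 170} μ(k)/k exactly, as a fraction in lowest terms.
Σ μ(k)/k = 976794744883260874795165001864511964953389627727401386703595517/962947420735983927056946215901134429196419130606213075415963491270

Values of μ(k) for 1 ≤ k ≤ 170: μ(1) = 1, μ(2) = -1, μ(3) = -1, μ(5) = -1, μ(6) = 1, μ(7) = -1, μ(10) = 1, μ(11) = -1, μ(13) = -1, μ(14) = 1, μ(15) = 1, μ(17) = -1, μ(19) = -1, μ(21) = 1, μ(22) = 1, μ(23) = -1, μ(26) = 1, μ(29) = -1, μ(30) = -1, μ(31) = -1, μ(33) = 1, μ(34) = 1, μ(35) = 1, μ(37) = -1, μ(38) = 1, μ(39) = 1, μ(41) = -1, μ(42) = -1, μ(43) = -1, μ(46) = 1, μ(47) = -1, μ(51) = 1, μ(53) = -1, μ(55) = 1, μ(57) = 1, μ(58) = 1, μ(59) = -1, μ(61) = -1, μ(62) = 1, μ(65) = 1, μ(66) = -1, μ(67) = -1, μ(69) = 1, μ(70) = -1, μ(71) = -1, μ(73) = -1, μ(74) = 1, μ(77) = 1, μ(78) = -1, μ(79) = -1, μ(82) = 1, μ(83) = -1, μ(85) = 1, μ(86) = 1, μ(87) = 1, μ(89) = -1, μ(91) = 1, μ(93) = 1, μ(94) = 1, μ(95) = 1, μ(97) = -1, μ(101) = -1, μ(102) = -1, μ(103) = -1, μ(105) = -1, μ(106) = 1, μ(107) = -1, μ(109) = -1, μ(110) = -1, μ(111) = 1, μ(113) = -1, μ(114) = -1, μ(115) = 1, μ(118) = 1, μ(119) = 1, μ(122) = 1, μ(123) = 1, μ(127) = -1, μ(129) = 1, μ(130) = -1, μ(131) = -1, μ(133) = 1, μ(134) = 1, μ(137) = -1, μ(138) = -1, μ(139) = -1, μ(141) = 1, μ(142) = 1, μ(143) = 1, μ(145) = 1, μ(146) = 1, μ(149) = -1, μ(151) = -1, μ(154) = -1, μ(155) = 1, μ(157) = -1, μ(158) = 1, μ(159) = 1, μ(161) = 1, μ(163) = -1, μ(165) = -1, μ(166) = 1, μ(167) = -1, μ(170) = -1, with μ = 0 on non-squarefree integers. Summing μ(k)/k for k where μ(k) ≠ 0 gives 976794744883260874795165001864511964953389627727401386703595517/962947420735983927056946215901134429196419130606213075415963491270 ≈ 0.0010. (PNT ⟺ this sum → 0 as n → ∞.)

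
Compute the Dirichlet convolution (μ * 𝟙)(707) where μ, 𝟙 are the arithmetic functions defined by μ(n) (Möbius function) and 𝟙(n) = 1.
(μ * 𝟙)(707) = 0

Divisors of 707: [1, 7, 101, 707]. For each d | 707:
  d = 1: μ(1) · 𝟙(707/1) = 1 · 1 = 1
  d = 7: μ(7) · 𝟙(707/7) = -1 · 1 = -1
  d = 101: μ(101) · 𝟙(707/101) = -1 · 1 = -1
  d = 707: μ(707) · 𝟙(707/707) = 1 · 1 = 1
Summing: (μ * 𝟙)(707) = 1 + -1 + -1 + 1 = 0.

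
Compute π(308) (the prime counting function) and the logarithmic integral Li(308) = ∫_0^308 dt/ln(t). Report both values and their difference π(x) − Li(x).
π(308) = 63;  Li(308) ≈ 69.73;  π(x) − Li(x) ≈ -6.73.

Direct count of primes ≤ 308 gives π(308) = 63. Numerical evaluation of the logarithmic integral gives Li(308) ≈ 69.73. The difference π(x) − Li(x) ≈ -6.73 is typically negative for small/moderate x (Li(x) overestimates), though Littlewood's theorem shows this sign changes infinitely often.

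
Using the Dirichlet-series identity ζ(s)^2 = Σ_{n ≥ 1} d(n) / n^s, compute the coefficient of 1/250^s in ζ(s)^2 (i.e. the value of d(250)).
d(250) = 8

ζ(s)^2 = (Σ 1/m^s)(Σ 1/k^s). The coefficient of 1/n^s in the product is the number of ordered pairs (m, k) with mk = n, which equals d(n). For n = 250, divisors are [1, 2, 5, 10, 25, 50, 125, 250], so d(250) = 8.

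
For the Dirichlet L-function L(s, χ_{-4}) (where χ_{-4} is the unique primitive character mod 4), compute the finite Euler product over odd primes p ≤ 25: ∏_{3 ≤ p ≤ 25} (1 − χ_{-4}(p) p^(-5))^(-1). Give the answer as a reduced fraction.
∏ = 19221914719363107239019289471588875/19296053991287416836128860852453376

The odd primes p ≤ 25 are [3, 5, 7, 11, 13, 17, 19, 23]. For each, χ(p) = 1 if p ≡ 1 mod 4, χ(p) = −1 if p ≡ 3 mod 4. Taking (1 − χ(p)/p^5)^(-1) = p^5/(p^5 − χ(p)): (1 − (-1)/3^5)^(-1) · (1 − (1)/5^5)^(-1) · (1 − (-1)/7^5)^(-1) · (1 − (-1)/11^5)^(-1) · (1 − (1)/13^5)^(-1) · (1 − (1)/17^5)^(-1) · (1 − (-1)/19^5)^(-1) · (1 − (-1)/23^5)^(-1) = 19221914719363107239019289471588875/19296053991287416836128860852453376.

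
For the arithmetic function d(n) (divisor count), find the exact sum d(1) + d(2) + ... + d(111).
Σ_{n ≤ 111} d(n) = 542

Compute d(n) for each 1 ≤ n ≤ 111: d(1) = 1, d(2) = 2, d(3) = 2, d(4) = 3, d(5) = 2, d(6) = 4, d(7) = 2, d(8) = 4, d(9) = 3, d(10) = 4, d(11) = 2, d(12) = 6, d(13) = 2, d(14) = 4, d(15) = 4, d(16) = 5, d(17) = 2, d(18) = 6, d(19) = 2, d(20) = 6, d(21) = 4, d(22) = 4, d(23) = 2, d(24) = 8, d(25) = 3, d(26) = 4, d(27) = 4, d(28) = 6, d(29) = 2, d(30) = 8, d(31) = 2, d(32) = 6, d(33) = 4, d(34) = 4, d(35) = 4, d(36) = 9, d(37) = 2, d(38) = 4, d(39) = 4, d(40) = 8, d(41) = 2, d(42) = 8, d(43) = 2, d(44) = 6, d(45) = 6, d(46) = 4, d(47) = 2, d(48) = 10, d(49) = 3, d(50) = 6, d(51) = 4, d(52) = 6, d(53) = 2, d(54) = 8, d(55) = 4, d(56) = 8, d(57) = 4, d(58) = 4, d(59) = 2, d(60) = 12, d(61) = 2, d(62) = 4, d(63) = 6, d(64) = 7, d(65) = 4, d(66) = 8, d(67) = 2, d(68) = 6, d(69) = 4, d(70) = 8, d(71) = 2, d(72) = 12, d(73) = 2, d(74) = 4, d(75) = 6, d(76) = 6, d(77) = 4, d(78) = 8, d(79) = 2, d(80) = 10, d(81) = 5, d(82) = 4, d(83) = 2, d(84) = 12, d(85) = 4, d(86) = 4, d(87) = 4, d(88) = 8, d(89) = 2, d(90) = 12, d(91) = 4, d(92) = 6, d(93) = 4, d(94) = 4, d(95) = 4, d(96) = 12, d(97) = 2, d(98) = 6, d(99) = 6, d(100) = 9, d(101) = 2, d(102) = 8, d(103) = 2, d(104) = 8, d(105) = 8, d(106) = 4, d(107) = 2, d(108) = 12, d(109) = 2, d(110) = 8, d(111) = 4. Summing all 111 values: 542. (Dirichlet's divisor formula: Σ_{n ≤ x} d(n) = x ln(x) + (2γ − 1) x + O(√x). For x = 111, the asymptotic estimate is ≈ 539.90.)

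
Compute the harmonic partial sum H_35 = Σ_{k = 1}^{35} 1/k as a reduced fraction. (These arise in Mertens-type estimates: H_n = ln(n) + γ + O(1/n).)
H_35 = 54437269998109/13127595717600

Direct summation: H_35 = 1 + 1/2 + ... + 1/35. The least common denominator is lcm(1, ..., 35) = 144403552893600; over this denominator the numerator is 144403552893600 + 72201776446800 + 48134517631200 + 36100888223400 + 28880710578720 + 24067258815600 + 20629078984800 + 18050444111700 + 16044839210400 + 14440355289360 + 13127595717600 + 12033629407800 + 11107965607200 + 10314539492400 + 9626903526240 + 9025222055850 + 8494326640800 + 8022419605200 + 7600186994400 + 7220177644680 + 6876359661600 + 6563797858800 + 6278415343200 + 6016814703900 + 5776142115744 + 5553982803600 + 5348279736800 + 5157269746200 + 4979432858400 + 4813451763120 + 4658179125600 + 4512611027925 + 4375865239200 + 4247163320400 + 4125815796960 = 598809969979199, so H_35 = 598809969979199/144403552893600; reducing by gcd(598809969979199, 144403552893600) = 11 gives 54437269998109/13127595717600 ≈ 4.14678. (The PNT-adjacent estimate ln(35) + γ ≈ 4.13256 matches within O(1/n).)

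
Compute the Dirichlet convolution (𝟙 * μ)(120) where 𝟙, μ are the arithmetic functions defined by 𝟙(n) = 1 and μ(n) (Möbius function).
(𝟙 * μ)(120) = 0

Divisors of 120: [1, 2, 3, 4, 5, 6, 8, 10, 12, 15, 20, 24, 30, 40, 60, 120]. For each d | 120:
  d = 1: 𝟙(1) · μ(120/1) = 1 · 0 = 0
  d = 2: 𝟙(2) · μ(120/2) = 1 · 0 = 0
  d = 3: 𝟙(3) · μ(120/3) = 1 · 0 = 0
  d = 4: 𝟙(4) · μ(120/4) = 1 · -1 = -1
  d = 5: 𝟙(5) · μ(120/5) = 1 · 0 = 0
  d = 6: 𝟙(6) · μ(120/6) = 1 · 0 = 0
  d = 8: 𝟙(8) · μ(120/8) = 1 · 1 = 1
  d = 10: 𝟙(10) · μ(120/10) = 1 · 0 = 0
  d = 12: 𝟙(12) · μ(120/12) = 1 · 1 = 1
  d = 15: 𝟙(15) · μ(120/15) = 1 · 0 = 0
  d = 20: 𝟙(20) · μ(120/20) = 1 · 1 = 1
  d = 24: 𝟙(24) · μ(120/24) = 1 · -1 = -1
  d = 30: 𝟙(30) · μ(120/30) = 1 · 0 = 0
  d = 40: 𝟙(40) · μ(120/40) = 1 · -1 = -1
  d = 60: 𝟙(60) · μ(120/60) = 1 · -1 = -1
  d = 120: 𝟙(120) · μ(120/120) = 1 · 1 = 1
Summing: (𝟙 * μ)(120) = 0 + 0 + 0 + -1 + 0 + 0 + 1 + 0 + 1 + 0 + 1 + -1 + 0 + -1 + -1 + 1 = 0.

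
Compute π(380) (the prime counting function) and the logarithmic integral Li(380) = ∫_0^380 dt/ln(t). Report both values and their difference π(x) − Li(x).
π(380) = 75;  Li(380) ≈ 82.07;  π(x) − Li(x) ≈ -7.07.

Direct count of primes ≤ 380 gives π(380) = 75. Numerical evaluation of the logarithmic integral gives Li(380) ≈ 82.07. The difference π(x) − Li(x) ≈ -7.07 is typically negative for small/moderate x (Li(x) overestimates), though Littlewood's theorem shows this sign changes infinitely often.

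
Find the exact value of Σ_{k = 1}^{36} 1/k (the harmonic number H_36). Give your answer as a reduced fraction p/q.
H_36 = 54801925434709/13127595717600

Direct summation: H_36 = 1 + 1/2 + ... + 1/36. The least common denominator is lcm(1, ..., 36) = 144403552893600; over this denominator the numerator is 144403552893600 + 72201776446800 + 48134517631200 + 36100888223400 + 28880710578720 + 24067258815600 + 20629078984800 + 18050444111700 + 16044839210400 + 14440355289360 + 13127595717600 + 12033629407800 + 11107965607200 + 10314539492400 + 9626903526240 + 9025222055850 + 8494326640800 + 8022419605200 + 7600186994400 + 7220177644680 + 6876359661600 + 6563797858800 + 6278415343200 + 6016814703900 + 5776142115744 + 5553982803600 + 5348279736800 + 5157269746200 + 4979432858400 + 4813451763120 + 4658179125600 + 4512611027925 + 4375865239200 + 4247163320400 + 4125815796960 + 4011209802600 = 602821179781799, so H_36 = 602821179781799/144403552893600; reducing by gcd(602821179781799, 144403552893600) = 11 gives 54801925434709/13127595717600 ≈ 4.17456. (The PNT-adjacent estimate ln(36) + γ ≈ 4.16073 matches within O(1/n).)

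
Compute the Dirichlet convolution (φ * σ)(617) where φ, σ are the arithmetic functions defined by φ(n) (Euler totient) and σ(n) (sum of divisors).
(φ * σ)(617) = 1234

Divisors of 617: [1, 617]. For each d | 617:
  d = 1: φ(1) · σ(617/1) = 1 · 618 = 618
  d = 617: φ(617) · σ(617/617) = 616 · 1 = 616
Summing: (φ * σ)(617) = 618 + 616 = 1234.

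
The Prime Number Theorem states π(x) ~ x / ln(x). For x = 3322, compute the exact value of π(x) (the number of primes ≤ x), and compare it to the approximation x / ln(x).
π(3322) = 467;  x/ln(x) ≈ 409.70;  relative error ≈ 12.27%.

Directly count primes up to 3322: π(3322) = 467. The PNT approximation gives 3322/ln(3322) ≈ 3322/8.10832 ≈ 409.70. Relative error (π(x) − x/ln(x)) / π(x) ≈ 12.27%; the approximation is known to undercount slightly (Li(x) is a better estimate).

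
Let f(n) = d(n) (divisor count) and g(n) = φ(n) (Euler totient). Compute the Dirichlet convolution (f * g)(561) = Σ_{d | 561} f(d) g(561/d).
(d * φ)(561) = 864

Divisors of 561: [1, 3, 11, 17, 33, 51, 187, 561]. For each d | 561:
  d = 1: d(1) · φ(561/1) = 1 · 320 = 320
  d = 3: d(3) · φ(561/3) = 2 · 160 = 320
  d = 11: d(11) · φ(561/11) = 2 · 32 = 64
  d = 17: d(17) · φ(561/17) = 2 · 20 = 40
  d = 33: d(33) · φ(561/33) = 4 · 16 = 64
  d = 51: d(51) · φ(561/51) = 4 · 10 = 40
  d = 187: d(187) · φ(561/187) = 4 · 2 = 8
  d = 561: d(561) · φ(561/561) = 8 · 1 = 8
Summing: (d * φ)(561) = 320 + 320 + 64 + 40 + 64 + 40 + 8 + 8 = 864.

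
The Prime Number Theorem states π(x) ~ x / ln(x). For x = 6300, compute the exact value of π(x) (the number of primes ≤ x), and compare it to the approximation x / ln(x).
π(6300) = 819;  x/ln(x) ≈ 720.14;  relative error ≈ 12.07%.

Directly count primes up to 6300: π(6300) = 819. The PNT approximation gives 6300/ln(6300) ≈ 6300/8.74830 ≈ 720.14. Relative error (π(x) − x/ln(x)) / π(x) ≈ 12.07%; the approximation is known to undercount slightly (Li(x) is a better estimate).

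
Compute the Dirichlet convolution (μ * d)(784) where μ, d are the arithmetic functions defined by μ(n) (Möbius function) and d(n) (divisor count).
(μ * d)(784) = 1

Divisors of 784: [1, 2, 4, 7, 8, 14, 16, 28, 49, 56, 98, 112, 196, 392, 784]. For each d | 784:
  d = 1: μ(1) · d(784/1) = 1 · 15 = 15
  d = 2: μ(2) · d(784/2) = -1 · 12 = -12
  d = 4: μ(4) · d(784/4) = 0 · 9 = 0
  d = 7: μ(7) · d(784/7) = -1 · 10 = -10
  d = 8: μ(8) · d(784/8) = 0 · 6 = 0
  d = 14: μ(14) · d(784/14) = 1 · 8 = 8
  d = 16: μ(16) · d(784/16) = 0 · 3 = 0
  d = 28: μ(28) · d(784/28) = 0 · 6 = 0
  d = 49: μ(49) · d(784/49) = 0 · 5 = 0
  d = 56: μ(56) · d(784/56) = 0 · 4 = 0
  d = 98: μ(98) · d(784/98) = 0 · 4 = 0
  d = 112: μ(112) · d(784/112) = 0 · 2 = 0
  d = 196: μ(196) · d(784/196) = 0 · 3 = 0
  d = 392: μ(392) · d(784/392) = 0 · 2 = 0
  d = 784: μ(784) · d(784/784) = 0 · 1 = 0
Summing: (μ * d)(784) = 15 + -12 + 0 + -10 + 0 + 8 + 0 + 0 + 0 + 0 + 0 + 0 + 0 + 0 + 0 = 1.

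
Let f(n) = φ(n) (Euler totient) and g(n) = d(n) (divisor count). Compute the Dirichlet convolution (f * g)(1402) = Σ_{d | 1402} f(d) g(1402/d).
(φ * d)(1402) = 2106

Divisors of 1402: [1, 2, 701, 1402]. For each d | 1402:
  d = 1: φ(1) · d(1402/1) = 1 · 4 = 4
  d = 2: φ(2) · d(1402/2) = 1 · 2 = 2
  d = 701: φ(701) · d(1402/701) = 700 · 2 = 1400
  d = 1402: φ(1402) · d(1402/1402) = 700 · 1 = 700
Summing: (φ * d)(1402) = 4 + 2 + 1400 + 700 = 2106.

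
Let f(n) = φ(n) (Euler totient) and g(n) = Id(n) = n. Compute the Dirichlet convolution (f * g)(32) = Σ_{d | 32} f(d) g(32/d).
(φ * Id)(32) = 112

Divisors of 32: [1, 2, 4, 8, 16, 32]. For each d | 32:
  d = 1: φ(1) · Id(32/1) = 1 · 32 = 32
  d = 2: φ(2) · Id(32/2) = 1 · 16 = 16
  d = 4: φ(4) · Id(32/4) = 2 · 8 = 16
  d = 8: φ(8) · Id(32/8) = 4 · 4 = 16
  d = 16: φ(16) · Id(32/16) = 8 · 2 = 16
  d = 32: φ(32) · Id(32/32) = 16 · 1 = 16
Summing: (φ * Id)(32) = 32 + 16 + 16 + 16 + 16 + 16 = 112.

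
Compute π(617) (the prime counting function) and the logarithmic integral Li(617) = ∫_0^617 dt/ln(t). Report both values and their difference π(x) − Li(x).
π(617) = 113;  Li(617) ≈ 120.30;  π(x) − Li(x) ≈ -7.30.

Direct count of primes ≤ 617 gives π(617) = 113. Numerical evaluation of the logarithmic integral gives Li(617) ≈ 120.30. The difference π(x) − Li(x) ≈ -7.30 is typically negative for small/moderate x (Li(x) overestimates), though Littlewood's theorem shows this sign changes infinitely often.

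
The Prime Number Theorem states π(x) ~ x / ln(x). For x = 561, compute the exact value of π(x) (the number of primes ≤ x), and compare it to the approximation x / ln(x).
π(561) = 102;  x/ln(x) ≈ 88.63;  relative error ≈ 13.11%.

Directly count primes up to 561: π(561) = 102. The PNT approximation gives 561/ln(561) ≈ 561/6.32972 ≈ 88.63. Relative error (π(x) − x/ln(x)) / π(x) ≈ 13.11%; the approximation is known to undercount slightly (Li(x) is a better estimate).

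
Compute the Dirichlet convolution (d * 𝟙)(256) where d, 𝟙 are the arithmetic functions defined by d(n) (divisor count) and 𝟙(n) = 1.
(d * 𝟙)(256) = 45

Divisors of 256: [1, 2, 4, 8, 16, 32, 64, 128, 256]. For each d | 256:
  d = 1: d(1) · 𝟙(256/1) = 1 · 1 = 1
  d = 2: d(2) · 𝟙(256/2) = 2 · 1 = 2
  d = 4: d(4) · 𝟙(256/4) = 3 · 1 = 3
  d = 8: d(8) · 𝟙(256/8) = 4 · 1 = 4
  d = 16: d(16) · 𝟙(256/16) = 5 · 1 = 5
  d = 32: d(32) · 𝟙(256/32) = 6 · 1 = 6
  d = 64: d(64) · 𝟙(256/64) = 7 · 1 = 7
  d = 128: d(128) · 𝟙(256/128) = 8 · 1 = 8
  d = 256: d(256) · 𝟙(256/256) = 9 · 1 = 9
Summing: (d * 𝟙)(256) = 1 + 2 + 3 + 4 + 5 + 6 + 7 + 8 + 9 = 45.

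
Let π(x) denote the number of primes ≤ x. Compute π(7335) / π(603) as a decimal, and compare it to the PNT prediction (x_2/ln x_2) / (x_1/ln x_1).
π(7335)/π(603) = 935/110 ≈ 8.5000;  PNT prediction ≈ 8.7495.

π(603) = 110 and π(7335) = 935, so π(7335)/π(603) ≈ 8.5000. The PNT-predicted ratio is (7335/ln(7335)) / (603/ln(603)) ≈ 8.7495. The two agree to within a few percent, as expected.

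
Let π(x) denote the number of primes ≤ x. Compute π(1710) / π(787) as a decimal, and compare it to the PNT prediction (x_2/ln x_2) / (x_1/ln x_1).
π(1710)/π(787) = 267/138 ≈ 1.9348;  PNT prediction ≈ 1.9463.

π(787) = 138 and π(1710) = 267, so π(1710)/π(787) ≈ 1.9348. The PNT-predicted ratio is (1710/ln(1710)) / (787/ln(787)) ≈ 1.9463. The two agree to within a few percent, as expected.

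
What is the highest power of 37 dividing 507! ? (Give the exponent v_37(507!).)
v_37(507!) = 13

Legendre's formula: v_p(n!) = Σ_{k ≥ 1} ⌊n / p^k⌋. For p = 37, n = 507, the terms are:
  ⌊507/37^1⌋ = ⌊507/37⌋ = 13
(the next term ⌊507/37^2⌋ = 0, terminating the sum). Summing: v_37(507!) = 13 = 13.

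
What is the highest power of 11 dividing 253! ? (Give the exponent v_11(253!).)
v_11(253!) = 25

Legendre's formula: v_p(n!) = Σ_{k ≥ 1} ⌊n / p^k⌋. For p = 11, n = 253, the terms are:
  ⌊253/11^1⌋ = ⌊253/11⌋ = 23
  ⌊253/11^2⌋ = ⌊253/121⌋ = 2
(the next term ⌊253/11^3⌋ = 0, terminating the sum). Summing: v_11(253!) = 23 + 2 = 25.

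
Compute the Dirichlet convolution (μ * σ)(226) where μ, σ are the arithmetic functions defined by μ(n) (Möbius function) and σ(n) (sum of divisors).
(μ * σ)(226) = 226

Divisors of 226: [1, 2, 113, 226]. For each d | 226:
  d = 1: μ(1) · σ(226/1) = 1 · 342 = 342
  d = 2: μ(2) · σ(226/2) = -1 · 114 = -114
  d = 113: μ(113) · σ(226/113) = -1 · 3 = -3
  d = 226: μ(226) · σ(226/226) = 1 · 1 = 1
Summing: (μ * σ)(226) = 342 + -114 + -3 + 1 = 226.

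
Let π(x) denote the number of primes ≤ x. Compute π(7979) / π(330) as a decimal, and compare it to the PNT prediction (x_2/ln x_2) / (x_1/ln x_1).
π(7979)/π(330) = 1006/66 ≈ 15.2424;  PNT prediction ≈ 15.6062.

π(330) = 66 and π(7979) = 1006, so π(7979)/π(330) ≈ 15.2424. The PNT-predicted ratio is (7979/ln(7979)) / (330/ln(330)) ≈ 15.6062. The two agree to within a few percent, as expected.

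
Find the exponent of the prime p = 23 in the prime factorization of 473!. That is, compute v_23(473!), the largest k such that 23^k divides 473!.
v_23(473!) = 20

Legendre's formula: v_p(n!) = Σ_{k ≥ 1} ⌊n / p^k⌋. For p = 23, n = 473, the terms are:
  ⌊473/23^1⌋ = ⌊473/23⌋ = 20
(the next term ⌊473/23^2⌋ = 0, terminating the sum). Summing: v_23(473!) = 20 = 20.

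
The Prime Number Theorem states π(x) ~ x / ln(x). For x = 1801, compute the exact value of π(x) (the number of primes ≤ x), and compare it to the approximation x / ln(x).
π(1801) = 279;  x/ln(x) ≈ 240.26;  relative error ≈ 13.89%.

Directly count primes up to 1801: π(1801) = 279. The PNT approximation gives 1801/ln(1801) ≈ 1801/7.49610 ≈ 240.26. Relative error (π(x) − x/ln(x)) / π(x) ≈ 13.89%; the approximation is known to undercount slightly (Li(x) is a better estimate).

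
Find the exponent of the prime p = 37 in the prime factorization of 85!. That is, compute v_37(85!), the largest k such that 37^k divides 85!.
v_37(85!) = 2

Legendre's formula: v_p(n!) = Σ_{k ≥ 1} ⌊n / p^k⌋. For p = 37, n = 85, the terms are:
  ⌊85/37^1⌋ = ⌊85/37⌋ = 2
(the next term ⌊85/37^2⌋ = 0, terminating the sum). Summing: v_37(85!) = 2 = 2.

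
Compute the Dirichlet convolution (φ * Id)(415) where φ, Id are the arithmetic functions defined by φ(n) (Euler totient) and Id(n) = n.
(φ * Id)(415) = 1485

Divisors of 415: [1, 5, 83, 415]. For each d | 415:
  d = 1: φ(1) · Id(415/1) = 1 · 415 = 415
  d = 5: φ(5) · Id(415/5) = 4 · 83 = 332
  d = 83: φ(83) · Id(415/83) = 82 · 5 = 410
  d = 415: φ(415) · Id(415/415) = 328 · 1 = 328
Summing: (φ * Id)(415) = 415 + 332 + 410 + 328 = 1485.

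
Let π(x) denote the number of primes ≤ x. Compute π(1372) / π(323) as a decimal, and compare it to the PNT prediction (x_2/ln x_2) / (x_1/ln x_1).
π(1372)/π(323) = 219/66 ≈ 3.3182;  PNT prediction ≈ 3.3972.

π(323) = 66 and π(1372) = 219, so π(1372)/π(323) ≈ 3.3182. The PNT-predicted ratio is (1372/ln(1372)) / (323/ln(323)) ≈ 3.3972. The two agree to within a few percent, as expected.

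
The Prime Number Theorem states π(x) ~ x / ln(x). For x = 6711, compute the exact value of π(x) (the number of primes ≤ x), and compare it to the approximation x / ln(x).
π(6711) = 866;  x/ln(x) ≈ 761.62;  relative error ≈ 12.05%.

Directly count primes up to 6711: π(6711) = 866. The PNT approximation gives 6711/ln(6711) ≈ 6711/8.81150 ≈ 761.62. Relative error (π(x) − x/ln(x)) / π(x) ≈ 12.05%; the approximation is known to undercount slightly (Li(x) is a better estimate).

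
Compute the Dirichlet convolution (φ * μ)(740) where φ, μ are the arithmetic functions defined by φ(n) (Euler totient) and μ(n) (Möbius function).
(φ * μ)(740) = 105

Divisors of 740: [1, 2, 4, 5, 10, 20, 37, 74, 148, 185, 370, 740]. For each d | 740:
  d = 1: φ(1) · μ(740/1) = 1 · 0 = 0
  d = 2: φ(2) · μ(740/2) = 1 · -1 = -1
  d = 4: φ(4) · μ(740/4) = 2 · 1 = 2
  d = 5: φ(5) · μ(740/5) = 4 · 0 = 0
  d = 10: φ(10) · μ(740/10) = 4 · 1 = 4
  d = 20: φ(20) · μ(740/20) = 8 · -1 = -8
  d = 37: φ(37) · μ(740/37) = 36 · 0 = 0
  d = 74: φ(74) · μ(740/74) = 36 · 1 = 36
  d = 148: φ(148) · μ(740/148) = 72 · -1 = -72
  d = 185: φ(185) · μ(740/185) = 144 · 0 = 0
  d = 370: φ(370) · μ(740/370) = 144 · -1 = -144
  d = 740: φ(740) · μ(740/740) = 288 · 1 = 288
Summing: (φ * μ)(740) = 0 + -1 + 2 + 0 + 4 + -8 + 0 + 36 + -72 + 0 + -144 + 288 = 105.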